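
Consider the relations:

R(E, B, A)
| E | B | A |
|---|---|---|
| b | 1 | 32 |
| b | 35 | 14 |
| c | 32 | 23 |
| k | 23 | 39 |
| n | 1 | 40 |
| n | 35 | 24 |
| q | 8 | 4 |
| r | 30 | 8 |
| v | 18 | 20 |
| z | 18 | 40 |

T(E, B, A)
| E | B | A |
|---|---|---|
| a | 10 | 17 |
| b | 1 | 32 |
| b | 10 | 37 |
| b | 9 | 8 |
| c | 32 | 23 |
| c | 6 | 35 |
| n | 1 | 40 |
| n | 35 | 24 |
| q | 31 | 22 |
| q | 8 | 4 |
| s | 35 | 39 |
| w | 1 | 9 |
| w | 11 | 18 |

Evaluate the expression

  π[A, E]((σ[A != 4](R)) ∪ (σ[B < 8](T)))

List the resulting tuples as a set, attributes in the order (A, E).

{(14, b), (20, v), (23, c), (24, n), (32, b), (35, c), (39, k), (40, n), (40, z), (8, r), (9, w)}

Filtering on A != 4 leaves {(b, 1, 32), (b, 35, 14), (c, 32, 23), (k, 23, 39), (n, 1, 40), (n, 35, 24), (r, 30, 8), (v, 18, 20), (z, 18, 40)}.
Filtering on B < 8 leaves {(b, 1, 32), (c, 6, 35), (n, 1, 40), (w, 1, 9)}.
Set union of the two operands is {(b, 1, 32), (b, 35, 14), (c, 32, 23), (c, 6, 35), (k, 23, 39), (n, 1, 40), (n, 35, 24), (r, 30, 8), (v, 18, 20), (w, 1, 9), (z, 18, 40)}.
π_{A, E} gives {(14, b), (20, v), (23, c), (24, n), (32, b), (35, c), (39, k), (40, n), (40, z), (8, r), (9, w)}.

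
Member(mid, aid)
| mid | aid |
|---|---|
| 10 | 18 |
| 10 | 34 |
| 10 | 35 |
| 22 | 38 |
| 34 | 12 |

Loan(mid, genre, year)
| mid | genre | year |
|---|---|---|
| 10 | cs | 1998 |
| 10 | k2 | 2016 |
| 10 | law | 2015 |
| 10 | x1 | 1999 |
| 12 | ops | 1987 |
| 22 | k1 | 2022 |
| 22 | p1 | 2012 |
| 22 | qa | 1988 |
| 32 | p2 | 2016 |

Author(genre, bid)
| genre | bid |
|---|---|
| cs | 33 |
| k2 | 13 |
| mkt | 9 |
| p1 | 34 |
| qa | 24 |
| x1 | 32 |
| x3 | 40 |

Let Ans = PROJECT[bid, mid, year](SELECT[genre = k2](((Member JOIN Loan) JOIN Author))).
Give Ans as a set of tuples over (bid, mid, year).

{(13, 10, 2016)}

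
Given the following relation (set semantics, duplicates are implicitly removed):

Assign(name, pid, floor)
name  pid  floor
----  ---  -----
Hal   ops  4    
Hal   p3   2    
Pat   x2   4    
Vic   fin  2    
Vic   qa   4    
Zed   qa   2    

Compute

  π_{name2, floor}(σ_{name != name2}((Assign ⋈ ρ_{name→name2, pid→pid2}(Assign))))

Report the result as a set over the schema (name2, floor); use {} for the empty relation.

{(Hal, 2), (Hal, 4), (Pat, 4), (Vic, 2), (Vic, 4), (Zed, 2)}

ρ[name→name2, pid→pid2]: schema becomes (name2, pid2, floor); tuples unchanged.
Assign ⋈ ρ_{name→name2, pid→pid2}(Assign) (natural join on floor): {(Hal, ops, 4, Hal, ops), (Hal, ops, 4, Pat, x2), (Hal, ops, 4, Vic, qa), (Hal, p3, 2, Hal, p3), (Hal, p3, 2, Vic, fin), (Hal, p3, 2, Zed, qa), (Pat, x2, 4, Hal, ops), (Pat, x2, 4, Pat, x2), (Pat, x2, 4, Vic, qa), (Vic, fin, 2, Hal, p3), (Vic, fin, 2, Vic, fin), (Vic, fin, 2, Zed, qa), (Vic, qa, 4, Hal, ops), (Vic, qa, 4, Pat, x2), (Vic, qa, 4, Vic, qa), (Zed, qa, 2, Hal, p3), (Zed, qa, 2, Vic, fin), (Zed, qa, 2, Zed, qa)}
Apply σ_{name != name2}; surviving tuples: {(Hal, ops, 4, Pat, x2), (Hal, ops, 4, Vic, qa), (Hal, p3, 2, Vic, fin), (Hal, p3, 2, Zed, qa), (Pat, x2, 4, Hal, ops), (Pat, x2, 4, Vic, qa), (Vic, fin, 2, Hal, p3), (Vic, fin, 2, Zed, qa), (Vic, qa, 4, Hal, ops), (Vic, qa, 4, Pat, x2), (Zed, qa, 2, Hal, p3), (Zed, qa, 2, Vic, fin)}
π[name2, floor]: project onto (name2, floor) (6 duplicate(s) eliminated) → {(Hal, 2), (Hal, 4), (Pat, 4), (Vic, 2), (Vic, 4), (Zed, 2)}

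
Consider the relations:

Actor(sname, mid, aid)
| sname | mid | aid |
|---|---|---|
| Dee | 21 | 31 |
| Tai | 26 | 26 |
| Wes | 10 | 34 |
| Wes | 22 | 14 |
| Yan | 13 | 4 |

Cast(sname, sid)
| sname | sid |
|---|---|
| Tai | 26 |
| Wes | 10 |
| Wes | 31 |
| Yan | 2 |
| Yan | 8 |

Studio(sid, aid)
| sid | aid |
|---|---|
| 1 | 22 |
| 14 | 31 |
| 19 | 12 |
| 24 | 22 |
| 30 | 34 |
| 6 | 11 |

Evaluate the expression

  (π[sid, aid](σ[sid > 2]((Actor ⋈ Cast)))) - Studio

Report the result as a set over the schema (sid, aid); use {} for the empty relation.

{(10, 14), (10, 34), (26, 26), (31, 14), (31, 34), (8, 4)}

Natural join on sname: {(Tai, 26, 26, 26), (Wes, 10, 34, 10), (Wes, 10, 34, 31), (Wes, 22, 14, 10), (Wes, 22, 14, 31), (Yan, 13, 4, 2), (Yan, 13, 4, 8)}
Selection sid > 2: {(Tai, 26, 26, 26), (Wes, 10, 34, 10), (Wes, 10, 34, 31), (Wes, 22, 14, 10), (Wes, 22, 14, 31), (Yan, 13, 4, 8)}
π_{sid, aid} gives {(10, 14), (10, 34), (26, 26), (31, 14), (31, 34), (8, 4)}.
Set difference of the two operands is {(10, 14), (10, 34), (26, 26), (31, 14), (31, 34), (8, 4)}.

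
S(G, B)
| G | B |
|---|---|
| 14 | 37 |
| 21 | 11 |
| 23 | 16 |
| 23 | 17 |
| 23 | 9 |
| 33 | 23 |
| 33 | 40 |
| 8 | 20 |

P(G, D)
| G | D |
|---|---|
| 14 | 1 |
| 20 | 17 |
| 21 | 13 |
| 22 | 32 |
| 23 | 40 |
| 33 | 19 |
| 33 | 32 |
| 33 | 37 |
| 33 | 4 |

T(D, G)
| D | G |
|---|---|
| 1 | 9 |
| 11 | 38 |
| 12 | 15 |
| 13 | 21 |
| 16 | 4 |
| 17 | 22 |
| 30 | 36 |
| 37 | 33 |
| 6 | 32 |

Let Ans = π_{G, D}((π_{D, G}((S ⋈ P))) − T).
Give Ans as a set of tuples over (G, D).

Joining S and P on G yields {(14, 37, 1), (21, 11, 13), (23, 16, 40), (23, 17, 40), (23, 9, 40), (33, 23, 19), (33, 23, 32), (33, 23, 37), (33, 23, 4), (33, 40, 19), (33, 40, 32), (33, 40, 37), (33, 40, 4)}.
Keep only column(s) D, G (6 duplicate(s) eliminated): {(1, 14), (13, 21), (19, 33), (32, 33), (37, 33), (4, 33), (40, 23)}
Difference: {(1, 14), (13, 21), (19, 33), (32, 33), (37, 33), (4, 33), (40, 23)} with {(1, 9), (11, 38), (12, 15), (13, 21), (16, 4), (17, 22), (30, 36), (37, 33), (6, 32)} → {(1, 14), (19, 33), (32, 33), (4, 33), (40, 23)}
Keep only column(s) G, D: {(14, 1), (23, 40), (33, 19), (33, 32), (33, 4)}

{(14, 1), (23, 40), (33, 19), (33, 32), (33, 4)}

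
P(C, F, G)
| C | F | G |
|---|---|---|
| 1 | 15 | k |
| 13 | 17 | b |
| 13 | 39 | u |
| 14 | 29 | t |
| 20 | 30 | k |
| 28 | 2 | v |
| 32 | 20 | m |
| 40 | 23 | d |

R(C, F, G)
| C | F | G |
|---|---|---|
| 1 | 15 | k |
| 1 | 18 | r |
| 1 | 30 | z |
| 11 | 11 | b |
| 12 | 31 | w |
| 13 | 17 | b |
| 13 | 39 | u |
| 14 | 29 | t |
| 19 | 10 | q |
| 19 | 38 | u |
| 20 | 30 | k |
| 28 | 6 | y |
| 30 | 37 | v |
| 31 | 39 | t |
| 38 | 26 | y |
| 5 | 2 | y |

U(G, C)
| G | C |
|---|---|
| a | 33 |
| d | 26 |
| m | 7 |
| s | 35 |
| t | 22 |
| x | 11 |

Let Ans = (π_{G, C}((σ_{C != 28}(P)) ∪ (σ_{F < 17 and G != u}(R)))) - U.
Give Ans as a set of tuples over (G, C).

{(b, 11), (b, 13), (d, 40), (k, 1), (k, 20), (m, 32), (q, 19), (t, 14), (u, 13), (y, 28), (y, 5)}

Filtering on C != 28 leaves {(1, 15, k), (13, 17, b), (13, 39, u), (14, 29, t), (20, 30, k), (32, 20, m), (40, 23, d)}.
Filtering on F < 17 and G != u leaves {(1, 15, k), (11, 11, b), (19, 10, q), (28, 6, y), (5, 2, y)}.
Union: {(1, 15, k), (13, 17, b), (13, 39, u), (14, 29, t), (20, 30, k), (32, 20, m), (40, 23, d)} with {(1, 15, k), (11, 11, b), (19, 10, q), (28, 6, y), (5, 2, y)} → {(1, 15, k), (11, 11, b), (13, 17, b), (13, 39, u), (14, 29, t), (19, 10, q), (20, 30, k), (28, 6, y), (32, 20, m), (40, 23, d), (5, 2, y)}
π[G, C]: project onto (G, C) → {(b, 11), (b, 13), (d, 40), (k, 1), (k, 20), (m, 32), (q, 19), (t, 14), (u, 13), (y, 28), (y, 5)}
Difference: {(b, 11), (b, 13), (d, 40), (k, 1), (k, 20), (m, 32), (q, 19), (t, 14), (u, 13), (y, 28), (y, 5)} with {(a, 33), (d, 26), (m, 7), (s, 35), (t, 22), (x, 11)} → {(b, 11), (b, 13), (d, 40), (k, 1), (k, 20), (m, 32), (q, 19), (t, 14), (u, 13), (y, 28), (y, 5)}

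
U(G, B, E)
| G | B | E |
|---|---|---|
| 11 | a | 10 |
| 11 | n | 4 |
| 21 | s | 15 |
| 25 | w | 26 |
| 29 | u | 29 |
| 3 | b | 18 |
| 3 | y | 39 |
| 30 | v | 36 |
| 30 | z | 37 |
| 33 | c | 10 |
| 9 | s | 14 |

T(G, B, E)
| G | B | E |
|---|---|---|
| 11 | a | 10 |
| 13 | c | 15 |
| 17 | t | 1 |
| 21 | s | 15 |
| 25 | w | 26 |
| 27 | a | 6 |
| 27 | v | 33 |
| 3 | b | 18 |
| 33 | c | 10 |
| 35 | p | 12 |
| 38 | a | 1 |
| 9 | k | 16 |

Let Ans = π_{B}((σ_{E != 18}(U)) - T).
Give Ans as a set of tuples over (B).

{n, s, u, v, y, z}

Filtering on E != 18 leaves {(11, a, 10), (11, n, 4), (21, s, 15), (25, w, 26), (29, u, 29), (3, y, 39), (30, v, 36), (30, z, 37), (33, c, 10), (9, s, 14)}.
Difference: {(11, a, 10), (11, n, 4), (21, s, 15), (25, w, 26), (29, u, 29), (3, y, 39), (30, v, 36), (30, z, 37), (33, c, 10), (9, s, 14)} with {(11, a, 10), (13, c, 15), (17, t, 1), (21, s, 15), (25, w, 26), (27, a, 6), (27, v, 33), (3, b, 18), (33, c, 10), (35, p, 12), (38, a, 1), (9, k, 16)} → {(11, n, 4), (29, u, 29), (3, y, 39), (30, v, 36), (30, z, 37), (9, s, 14)}
Keep only column(s) B: {n, s, u, v, y, z}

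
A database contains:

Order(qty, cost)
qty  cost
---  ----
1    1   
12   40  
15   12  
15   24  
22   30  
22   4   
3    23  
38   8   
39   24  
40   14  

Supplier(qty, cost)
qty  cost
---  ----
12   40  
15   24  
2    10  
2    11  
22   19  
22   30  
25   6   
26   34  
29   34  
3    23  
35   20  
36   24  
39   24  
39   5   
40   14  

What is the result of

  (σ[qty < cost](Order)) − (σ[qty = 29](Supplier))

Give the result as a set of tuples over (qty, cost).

σ[qty < cost]: keep tuples satisfying qty < cost → {(12, 40), (15, 24), (22, 30), (3, 23)}
σ[qty = 29]: keep tuples satisfying qty = 29 → {(29, 34)}
Taking the difference: {(12, 40), (15, 24), (22, 30), (3, 23)}

{(12, 40), (15, 24), (22, 30), (3, 23)}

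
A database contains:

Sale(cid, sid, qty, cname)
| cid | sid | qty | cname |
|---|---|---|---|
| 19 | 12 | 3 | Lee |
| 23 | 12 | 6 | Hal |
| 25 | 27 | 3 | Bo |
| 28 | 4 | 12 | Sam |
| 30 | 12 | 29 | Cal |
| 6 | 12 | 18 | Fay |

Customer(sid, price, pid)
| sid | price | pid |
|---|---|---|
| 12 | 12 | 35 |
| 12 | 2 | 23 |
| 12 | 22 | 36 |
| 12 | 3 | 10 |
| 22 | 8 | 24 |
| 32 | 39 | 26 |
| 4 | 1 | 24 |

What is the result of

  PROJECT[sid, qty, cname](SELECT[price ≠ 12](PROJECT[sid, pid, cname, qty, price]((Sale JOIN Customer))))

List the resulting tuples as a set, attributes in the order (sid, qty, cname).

{(12, 18, Fay), (12, 29, Cal), (12, 3, Lee), (12, 6, Hal), (4, 12, Sam)}

Sale ⋈ Customer (natural join on sid): {(19, 12, 3, Lee, 12, 35), (19, 12, 3, Lee, 2, 23), (19, 12, 3, Lee, 22, 36), (19, 12, 3, Lee, 3, 10), (23, 12, 6, Hal, 12, 35), (23, 12, 6, Hal, 2, 23), (23, 12, 6, Hal, 22, 36), (23, 12, 6, Hal, 3, 10), (28, 4, 12, Sam, 1, 24), (30, 12, 29, Cal, 12, 35), (30, 12, 29, Cal, 2, 23), (30, 12, 29, Cal, 22, 36), (30, 12, 29, Cal, 3, 10), (6, 12, 18, Fay, 12, 35), (6, 12, 18, Fay, 2, 23), (6, 12, 18, Fay, 22, 36), (6, 12, 18, Fay, 3, 10)}
Keep only column(s) sid, pid, cname, qty, price: {(12, 10, Cal, 29, 3), (12, 10, Fay, 18, 3), (12, 10, Hal, 6, 3), (12, 10, Lee, 3, 3), (12, 23, Cal, 29, 2), (12, 23, Fay, 18, 2), (12, 23, Hal, 6, 2), (12, 23, Lee, 3, 2), (12, 35, Cal, 29, 12), (12, 35, Fay, 18, 12), (12, 35, Hal, 6, 12), (12, 35, Lee, 3, 12), (12, 36, Cal, 29, 22), (12, 36, Fay, 18, 22), (12, 36, Hal, 6, 22), (12, 36, Lee, 3, 22), (4, 24, Sam, 12, 1)}
Filtering on price ≠ 12 leaves {(12, 10, Cal, 29, 3), (12, 10, Fay, 18, 3), (12, 10, Hal, 6, 3), (12, 10, Lee, 3, 3), (12, 23, Cal, 29, 2), (12, 23, Fay, 18, 2), (12, 23, Hal, 6, 2), (12, 23, Lee, 3, 2), (12, 36, Cal, 29, 22), (12, 36, Fay, 18, 22), (12, 36, Hal, 6, 22), (12, 36, Lee, 3, 22), (4, 24, Sam, 12, 1)}.
Keep only column(s) sid, qty, cname (8 duplicate(s) eliminated): {(12, 18, Fay), (12, 29, Cal), (12, 3, Lee), (12, 6, Hal), (4, 12, Sam)}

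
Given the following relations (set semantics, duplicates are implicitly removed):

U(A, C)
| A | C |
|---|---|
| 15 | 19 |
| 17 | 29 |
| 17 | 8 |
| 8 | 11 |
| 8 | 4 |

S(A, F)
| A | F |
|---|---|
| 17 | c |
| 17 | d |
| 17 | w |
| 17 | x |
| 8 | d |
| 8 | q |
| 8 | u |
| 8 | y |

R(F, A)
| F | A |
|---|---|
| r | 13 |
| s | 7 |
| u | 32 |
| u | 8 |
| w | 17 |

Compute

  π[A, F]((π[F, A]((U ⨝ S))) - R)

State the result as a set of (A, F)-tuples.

Joining U and S on A yields {(17, 29, c), (17, 29, d), (17, 29, w), (17, 29, x), (17, 8, c), (17, 8, d), (17, 8, w), (17, 8, x), (8, 11, d), (8, 11, q), (8, 11, u), (8, 11, y), (8, 4, d), (8, 4, q), (8, 4, u), (8, 4, y)}.
π_{F, A} gives {(c, 17), (d, 17), (d, 8), (q, 8), (u, 8), (w, 17), (x, 17), (y, 8)} (8 duplicate(s) eliminated).
Set difference of the two operands is {(c, 17), (d, 17), (d, 8), (q, 8), (x, 17), (y, 8)}.
π_{A, F} gives {(17, c), (17, d), (17, x), (8, d), (8, q), (8, y)}.

{(17, c), (17, d), (17, x), (8, d), (8, q), (8, y)}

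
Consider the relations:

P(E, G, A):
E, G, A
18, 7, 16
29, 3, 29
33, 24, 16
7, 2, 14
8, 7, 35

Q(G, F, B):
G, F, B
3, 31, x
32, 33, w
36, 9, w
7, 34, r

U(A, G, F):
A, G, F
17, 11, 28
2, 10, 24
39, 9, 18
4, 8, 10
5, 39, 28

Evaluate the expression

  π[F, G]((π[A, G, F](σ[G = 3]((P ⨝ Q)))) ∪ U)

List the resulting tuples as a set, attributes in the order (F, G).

P ⋈ Q (natural join on G): {(18, 7, 16, 34, r), (29, 3, 29, 31, x), (8, 7, 35, 34, r)}
σ[G = 3]: keep tuples satisfying G = 3 → {(29, 3, 29, 31, x)}
π[A, G, F]: project onto (A, G, F) → {(29, 3, 31)}
Union: {(29, 3, 31)} with {(17, 11, 28), (2, 10, 24), (39, 9, 18), (4, 8, 10), (5, 39, 28)} → {(17, 11, 28), (2, 10, 24), (29, 3, 31), (39, 9, 18), (4, 8, 10), (5, 39, 28)}
π[F, G]: project onto (F, G) → {(10, 8), (18, 9), (24, 10), (28, 11), (28, 39), (31, 3)}

{(10, 8), (18, 9), (24, 10), (28, 11), (28, 39), (31, 3)}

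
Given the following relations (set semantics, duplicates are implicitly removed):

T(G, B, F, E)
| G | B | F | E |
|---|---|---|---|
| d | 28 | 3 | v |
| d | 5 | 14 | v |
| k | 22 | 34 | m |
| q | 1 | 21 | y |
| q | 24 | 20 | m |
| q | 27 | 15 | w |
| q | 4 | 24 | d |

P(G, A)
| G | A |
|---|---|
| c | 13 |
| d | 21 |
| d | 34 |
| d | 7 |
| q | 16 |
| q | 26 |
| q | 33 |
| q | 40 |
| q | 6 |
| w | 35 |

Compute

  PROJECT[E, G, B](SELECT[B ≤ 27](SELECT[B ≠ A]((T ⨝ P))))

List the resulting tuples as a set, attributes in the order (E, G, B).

T ⋈ P (natural join on G): {(d, 28, 3, v, 21), (d, 28, 3, v, 34), (d, 28, 3, v, 7), (d, 5, 14, v, 21), (d, 5, 14, v, 34), (d, 5, 14, v, 7), (q, 1, 21, y, 16), (q, 1, 21, y, 26), (q, 1, 21, y, 33), (q, 1, 21, y, 40), (q, 1, 21, y, 6), (q, 24, 20, m, 16), (q, 24, 20, m, 26), (q, 24, 20, m, 33), (q, 24, 20, m, 40), (q, 24, 20, m, 6), (q, 27, 15, w, 16), (q, 27, 15, w, 26), (q, 27, 15, w, 33), (q, 27, 15, w, 40), (q, 27, 15, w, 6), (q, 4, 24, d, 16), (q, 4, 24, d, 26), (q, 4, 24, d, 33), (q, 4, 24, d, 40), (q, 4, 24, d, 6)}
Filtering on B ≠ A leaves {(d, 28, 3, v, 21), (d, 28, 3, v, 34), (d, 28, 3, v, 7), (d, 5, 14, v, 21), (d, 5, 14, v, 34), (d, 5, 14, v, 7), (q, 1, 21, y, 16), (q, 1, 21, y, 26), (q, 1, 21, y, 33), (q, 1, 21, y, 40), (q, 1, 21, y, 6), (q, 24, 20, m, 16), (q, 24, 20, m, 26), (q, 24, 20, m, 33), (q, 24, 20, m, 40), (q, 24, 20, m, 6), (q, 27, 15, w, 16), (q, 27, 15, w, 26), (q, 27, 15, w, 33), (q, 27, 15, w, 40), (q, 27, 15, w, 6), (q, 4, 24, d, 16), (q, 4, 24, d, 26), (q, 4, 24, d, 33), (q, 4, 24, d, 40), (q, 4, 24, d, 6)}.
Filtering on B ≤ 27 leaves {(d, 5, 14, v, 21), (d, 5, 14, v, 34), (d, 5, 14, v, 7), (q, 1, 21, y, 16), (q, 1, 21, y, 26), (q, 1, 21, y, 33), (q, 1, 21, y, 40), (q, 1, 21, y, 6), (q, 24, 20, m, 16), (q, 24, 20, m, 26), (q, 24, 20, m, 33), (q, 24, 20, m, 40), (q, 24, 20, m, 6), (q, 27, 15, w, 16), (q, 27, 15, w, 26), (q, 27, 15, w, 33), (q, 27, 15, w, 40), (q, 27, 15, w, 6), (q, 4, 24, d, 16), (q, 4, 24, d, 26), (q, 4, 24, d, 33), (q, 4, 24, d, 40), (q, 4, 24, d, 6)}.
Keep only column(s) E, G, B (18 duplicate(s) eliminated): {(d, q, 4), (m, q, 24), (v, d, 5), (w, q, 27), (y, q, 1)}

{(d, q, 4), (m, q, 24), (v, d, 5), (w, q, 27), (y, q, 1)}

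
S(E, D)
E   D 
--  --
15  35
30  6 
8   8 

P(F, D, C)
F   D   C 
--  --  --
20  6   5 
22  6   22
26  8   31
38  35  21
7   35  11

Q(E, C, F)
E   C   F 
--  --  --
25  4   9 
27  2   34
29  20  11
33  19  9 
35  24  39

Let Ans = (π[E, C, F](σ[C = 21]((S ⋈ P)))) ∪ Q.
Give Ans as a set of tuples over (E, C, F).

{(15, 21, 38), (25, 4, 9), (27, 2, 34), (29, 20, 11), (33, 19, 9), (35, 24, 39)}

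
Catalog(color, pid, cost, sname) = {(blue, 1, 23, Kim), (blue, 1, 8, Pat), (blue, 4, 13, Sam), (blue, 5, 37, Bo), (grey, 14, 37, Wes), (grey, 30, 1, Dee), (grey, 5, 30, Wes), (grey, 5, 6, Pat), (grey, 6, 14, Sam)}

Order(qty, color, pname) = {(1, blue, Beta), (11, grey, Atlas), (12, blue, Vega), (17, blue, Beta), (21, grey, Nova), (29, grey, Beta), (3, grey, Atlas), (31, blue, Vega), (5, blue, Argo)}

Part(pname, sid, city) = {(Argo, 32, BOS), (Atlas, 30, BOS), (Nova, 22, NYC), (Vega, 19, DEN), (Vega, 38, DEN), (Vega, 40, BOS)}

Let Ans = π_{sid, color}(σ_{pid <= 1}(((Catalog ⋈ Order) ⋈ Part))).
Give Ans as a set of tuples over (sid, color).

{(19, blue), (32, blue), (38, blue), (40, blue)}

Joining Catalog and Order on color yields {(blue, 1, 23, Kim, 1, Beta), (blue, 1, 23, Kim, 12, Vega), (blue, 1, 23, Kim, 17, Beta), (blue, 1, 23, Kim, 31, Vega), (blue, 1, 23, Kim, 5, Argo), (blue, 1, 8, Pat, 1, Beta), (blue, 1, 8, Pat, 12, Vega), (blue, 1, 8, Pat, 17, Beta), (blue, 1, 8, Pat, 31, Vega), (blue, 1, 8, Pat, 5, Argo), (blue, 4, 13, Sam, 1, Beta), (blue, 4, 13, Sam, 12, Vega), (blue, 4, 13, Sam, 17, Beta), (blue, 4, 13, Sam, 31, Vega), (blue, 4, 13, Sam, 5, Argo), (blue, 5, 37, Bo, 1, Beta), (blue, 5, 37, Bo, 12, Vega), (blue, 5, 37, Bo, 17, Beta), (blue, 5, 37, Bo, 31, Vega), (blue, 5, 37, Bo, 5, Argo), (grey, 14, 37, Wes, 11, Atlas), (grey, 14, 37, Wes, 21, Nova), (grey, 14, 37, Wes, 29, Beta), (grey, 14, 37, Wes, 3, Atlas), (grey, 30, 1, Dee, 11, Atlas), (grey, 30, 1, Dee, 21, Nova), (grey, 30, 1, Dee, 29, Beta), (grey, 30, 1, Dee, 3, Atlas), (grey, 5, 30, Wes, 11, Atlas), (grey, 5, 30, Wes, 21, Nova), (grey, 5, 30, Wes, 29, Beta), (grey, 5, 30, Wes, 3, Atlas), (grey, 5, 6, Pat, 11, Atlas), (grey, 5, 6, Pat, 21, Nova), (grey, 5, 6, Pat, 29, Beta), (grey, 5, 6, Pat, 3, Atlas), (grey, 6, 14, Sam, 11, Atlas), (grey, 6, 14, Sam, 21, Nova), (grey, 6, 14, Sam, 29, Beta), (grey, 6, 14, Sam, 3, Atlas)}.
Joining (Catalog ⋈ Order) and Part on pname yields {(blue, 1, 23, Kim, 12, Vega, 19, DEN), (blue, 1, 23, Kim, 12, Vega, 38, DEN), (blue, 1, 23, Kim, 12, Vega, 40, BOS), (blue, 1, 23, Kim, 31, Vega, 19, DEN), (blue, 1, 23, Kim, 31, Vega, 38, DEN), (blue, 1, 23, Kim, 31, Vega, 40, BOS), (blue, 1, 23, Kim, 5, Argo, 32, BOS), (blue, 1, 8, Pat, 12, Vega, 19, DEN), (blue, 1, 8, Pat, 12, Vega, 38, DEN), (blue, 1, 8, Pat, 12, Vega, 40, BOS), (blue, 1, 8, Pat, 31, Vega, 19, DEN), (blue, 1, 8, Pat, 31, Vega, 38, DEN), (blue, 1, 8, Pat, 31, Vega, 40, BOS), (blue, 1, 8, Pat, 5, Argo, 32, BOS), (blue, 4, 13, Sam, 12, Vega, 19, DEN), (blue, 4, 13, Sam, 12, Vega, 38, DEN), (blue, 4, 13, Sam, 12, Vega, 40, BOS), (blue, 4, 13, Sam, 31, Vega, 19, DEN), (blue, 4, 13, Sam, 31, Vega, 38, DEN), (blue, 4, 13, Sam, 31, Vega, 40, BOS), (blue, 4, 13, Sam, 5, Argo, 32, BOS), (blue, 5, 37, Bo, 12, Vega, 19, DEN), (blue, 5, 37, Bo, 12, Vega, 38, DEN), (blue, 5, 37, Bo, 12, Vega, 40, BOS), (blue, 5, 37, Bo, 31, Vega, 19, DEN), (blue, 5, 37, Bo, 31, Vega, 38, DEN), (blue, 5, 37, Bo, 31, Vega, 40, BOS), (blue, 5, 37, Bo, 5, Argo, 32, BOS), (grey, 14, 37, Wes, 11, Atlas, 30, BOS), (grey, 14, 37, Wes, 21, Nova, 22, NYC), (grey, 14, 37, Wes, 3, Atlas, 30, BOS), (grey, 30, 1, Dee, 11, Atlas, 30, BOS), (grey, 30, 1, Dee, 21, Nova, 22, NYC), (grey, 30, 1, Dee, 3, Atlas, 30, BOS), (grey, 5, 30, Wes, 11, Atlas, 30, BOS), (grey, 5, 30, Wes, 21, Nova, 22, NYC), (grey, 5, 30, Wes, 3, Atlas, 30, BOS), (grey, 5, 6, Pat, 11, Atlas, 30, BOS), (grey, 5, 6, Pat, 21, Nova, 22, NYC), (grey, 5, 6, Pat, 3, Atlas, 30, BOS), (grey, 6, 14, Sam, 11, Atlas, 30, BOS), (grey, 6, 14, Sam, 21, Nova, 22, NYC), (grey, 6, 14, Sam, 3, Atlas, 30, BOS)}.
Filtering on pid <= 1 leaves {(blue, 1, 23, Kim, 12, Vega, 19, DEN), (blue, 1, 23, Kim, 12, Vega, 38, DEN), (blue, 1, 23, Kim, 12, Vega, 40, BOS), (blue, 1, 23, Kim, 31, Vega, 19, DEN), (blue, 1, 23, Kim, 31, Vega, 38, DEN), (blue, 1, 23, Kim, 31, Vega, 40, BOS), (blue, 1, 23, Kim, 5, Argo, 32, BOS), (blue, 1, 8, Pat, 12, Vega, 19, DEN), (blue, 1, 8, Pat, 12, Vega, 38, DEN), (blue, 1, 8, Pat, 12, Vega, 40, BOS), (blue, 1, 8, Pat, 31, Vega, 19, DEN), (blue, 1, 8, Pat, 31, Vega, 38, DEN), (blue, 1, 8, Pat, 31, Vega, 40, BOS), (blue, 1, 8, Pat, 5, Argo, 32, BOS)}.
Projecting to sid, color (10 duplicate(s) eliminated): {(19, blue), (32, blue), (38, blue), (40, blue)}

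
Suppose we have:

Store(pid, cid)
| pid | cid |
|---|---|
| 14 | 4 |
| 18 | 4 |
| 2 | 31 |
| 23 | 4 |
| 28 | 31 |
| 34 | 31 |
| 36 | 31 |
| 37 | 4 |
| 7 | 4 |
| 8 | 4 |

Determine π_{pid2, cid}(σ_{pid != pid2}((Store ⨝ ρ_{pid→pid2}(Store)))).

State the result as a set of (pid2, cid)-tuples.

ρ[pid→pid2]: schema becomes (pid2, cid); tuples unchanged.
Store ⋈ ρ_{pid→pid2}(Store) (natural join on cid): {(14, 4, 14), (14, 4, 18), (14, 4, 23), (14, 4, 37), (14, 4, 7), (14, 4, 8), (18, 4, 14), (18, 4, 18), (18, 4, 23), (18, 4, 37), (18, 4, 7), (18, 4, 8), (2, 31, 2), (2, 31, 28), (2, 31, 34), (2, 31, 36), (23, 4, 14), (23, 4, 18), (23, 4, 23), (23, 4, 37), (23, 4, 7), (23, 4, 8), (28, 31, 2), (28, 31, 28), (28, 31, 34), (28, 31, 36), (34, 31, 2), (34, 31, 28), (34, 31, 34), (34, 31, 36), (36, 31, 2), (36, 31, 28), (36, 31, 34), (36, 31, 36), (37, 4, 14), (37, 4, 18), (37, 4, 23), (37, 4, 37), (37, 4, 7), (37, 4, 8), (7, 4, 14), (7, 4, 18), (7, 4, 23), (7, 4, 37), (7, 4, 7), (7, 4, 8), (8, 4, 14), (8, 4, 18), (8, 4, 23), (8, 4, 37), (8, 4, 7), (8, 4, 8)}
Apply σ_{pid != pid2}; surviving tuples: {(14, 4, 18), (14, 4, 23), (14, 4, 37), (14, 4, 7), (14, 4, 8), (18, 4, 14), (18, 4, 23), (18, 4, 37), (18, 4, 7), (18, 4, 8), (2, 31, 28), (2, 31, 34), (2, 31, 36), (23, 4, 14), (23, 4, 18), (23, 4, 37), (23, 4, 7), (23, 4, 8), (28, 31, 2), (28, 31, 34), (28, 31, 36), (34, 31, 2), (34, 31, 28), (34, 31, 36), (36, 31, 2), (36, 31, 28), (36, 31, 34), (37, 4, 14), (37, 4, 18), (37, 4, 23), (37, 4, 7), (37, 4, 8), (7, 4, 14), (7, 4, 18), (7, 4, 23), (7, 4, 37), (7, 4, 8), (8, 4, 14), (8, 4, 18), (8, 4, 23), (8, 4, 37), (8, 4, 7)}
π_{pid2, cid} gives {(14, 4), (18, 4), (2, 31), (23, 4), (28, 31), (34, 31), (36, 31), (37, 4), (7, 4), (8, 4)} (32 duplicate(s) eliminated).

{(14, 4), (18, 4), (2, 31), (23, 4), (28, 31), (34, 31), (36, 31), (37, 4), (7, 4), (8, 4)}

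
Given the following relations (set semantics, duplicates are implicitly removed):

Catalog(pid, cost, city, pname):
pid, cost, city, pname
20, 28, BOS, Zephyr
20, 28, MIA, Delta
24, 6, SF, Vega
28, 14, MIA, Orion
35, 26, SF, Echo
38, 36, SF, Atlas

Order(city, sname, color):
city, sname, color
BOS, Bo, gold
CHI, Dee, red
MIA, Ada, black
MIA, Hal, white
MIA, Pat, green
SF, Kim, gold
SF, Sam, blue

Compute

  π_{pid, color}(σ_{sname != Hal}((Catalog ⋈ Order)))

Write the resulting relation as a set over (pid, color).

Natural join on city: {(20, 28, BOS, Zephyr, Bo, gold), (20, 28, MIA, Delta, Ada, black), (20, 28, MIA, Delta, Hal, white), (20, 28, MIA, Delta, Pat, green), (24, 6, SF, Vega, Kim, gold), (24, 6, SF, Vega, Sam, blue), (28, 14, MIA, Orion, Ada, black), (28, 14, MIA, Orion, Hal, white), (28, 14, MIA, Orion, Pat, green), (35, 26, SF, Echo, Kim, gold), (35, 26, SF, Echo, Sam, blue), (38, 36, SF, Atlas, Kim, gold), (38, 36, SF, Atlas, Sam, blue)}
σ[sname != Hal]: keep tuples satisfying sname != Hal → {(20, 28, BOS, Zephyr, Bo, gold), (20, 28, MIA, Delta, Ada, black), (20, 28, MIA, Delta, Pat, green), (24, 6, SF, Vega, Kim, gold), (24, 6, SF, Vega, Sam, blue), (28, 14, MIA, Orion, Ada, black), (28, 14, MIA, Orion, Pat, green), (35, 26, SF, Echo, Kim, gold), (35, 26, SF, Echo, Sam, blue), (38, 36, SF, Atlas, Kim, gold), (38, 36, SF, Atlas, Sam, blue)}
Keep only column(s) pid, color: {(20, black), (20, gold), (20, green), (24, blue), (24, gold), (28, black), (28, green), (35, blue), (35, gold), (38, blue), (38, gold)}

{(20, black), (20, gold), (20, green), (24, blue), (24, gold), (28, black), (28, green), (35, blue), (35, gold), (38, blue), (38, gold)}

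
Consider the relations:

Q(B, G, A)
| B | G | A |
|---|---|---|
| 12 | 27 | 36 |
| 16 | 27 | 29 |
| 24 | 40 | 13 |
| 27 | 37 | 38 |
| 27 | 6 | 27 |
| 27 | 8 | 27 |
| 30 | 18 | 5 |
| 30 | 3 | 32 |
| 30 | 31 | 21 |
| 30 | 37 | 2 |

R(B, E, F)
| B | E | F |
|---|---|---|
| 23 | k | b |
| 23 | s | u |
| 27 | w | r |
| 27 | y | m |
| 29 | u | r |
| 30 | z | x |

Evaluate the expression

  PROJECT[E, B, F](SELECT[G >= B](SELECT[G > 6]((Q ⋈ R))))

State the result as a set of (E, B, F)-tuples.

{(w, 27, r), (y, 27, m), (z, 30, x)}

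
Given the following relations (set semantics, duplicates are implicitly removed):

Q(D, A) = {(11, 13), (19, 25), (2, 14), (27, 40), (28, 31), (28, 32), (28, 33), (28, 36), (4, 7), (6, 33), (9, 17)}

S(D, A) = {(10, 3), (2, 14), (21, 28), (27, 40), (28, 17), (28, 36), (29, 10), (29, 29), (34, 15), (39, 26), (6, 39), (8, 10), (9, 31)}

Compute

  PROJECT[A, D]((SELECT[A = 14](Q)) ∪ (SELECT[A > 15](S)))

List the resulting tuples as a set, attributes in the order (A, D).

Selection A = 14: {(2, 14)}
Selection A > 15: {(21, 28), (27, 40), (28, 17), (28, 36), (29, 29), (39, 26), (6, 39), (9, 31)}
Taking the union: {(2, 14), (21, 28), (27, 40), (28, 17), (28, 36), (29, 29), (39, 26), (6, 39), (9, 31)}
π[A, D]: project onto (A, D) → {(14, 2), (17, 28), (26, 39), (28, 21), (29, 29), (31, 9), (36, 28), (39, 6), (40, 27)}

{(14, 2), (17, 28), (26, 39), (28, 21), (29, 29), (31, 9), (36, 28), (39, 6), (40, 27)}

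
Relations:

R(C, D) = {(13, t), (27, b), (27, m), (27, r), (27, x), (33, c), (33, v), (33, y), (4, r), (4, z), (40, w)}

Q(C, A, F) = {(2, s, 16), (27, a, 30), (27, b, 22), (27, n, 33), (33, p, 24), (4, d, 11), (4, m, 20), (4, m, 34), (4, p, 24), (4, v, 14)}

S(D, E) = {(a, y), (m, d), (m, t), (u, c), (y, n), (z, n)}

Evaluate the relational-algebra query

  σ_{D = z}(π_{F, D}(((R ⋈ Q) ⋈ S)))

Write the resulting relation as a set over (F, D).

{(11, z), (14, z), (20, z), (24, z), (34, z)}

Joining R and Q on C yields {(27, b, a, 30), (27, b, b, 22), (27, b, n, 33), (27, m, a, 30), (27, m, b, 22), (27, m, n, 33), (27, r, a, 30), (27, r, b, 22), (27, r, n, 33), (27, x, a, 30), (27, x, b, 22), (27, x, n, 33), (33, c, p, 24), (33, v, p, 24), (33, y, p, 24), (4, r, d, 11), (4, r, m, 20), (4, r, m, 34), (4, r, p, 24), (4, r, v, 14), (4, z, d, 11), (4, z, m, 20), (4, z, m, 34), (4, z, p, 24), (4, z, v, 14)}.
Joining (R ⋈ Q) and S on D yields {(27, m, a, 30, d), (27, m, a, 30, t), (27, m, b, 22, d), (27, m, b, 22, t), (27, m, n, 33, d), (27, m, n, 33, t), (33, y, p, 24, n), (4, z, d, 11, n), (4, z, m, 20, n), (4, z, m, 34, n), (4, z, p, 24, n), (4, z, v, 14, n)}.
Keep only column(s) F, D (3 duplicate(s) eliminated): {(11, z), (14, z), (20, z), (22, m), (24, y), (24, z), (30, m), (33, m), (34, z)}
σ[D = z]: keep tuples satisfying D = z → {(11, z), (14, z), (20, z), (24, z), (34, z)}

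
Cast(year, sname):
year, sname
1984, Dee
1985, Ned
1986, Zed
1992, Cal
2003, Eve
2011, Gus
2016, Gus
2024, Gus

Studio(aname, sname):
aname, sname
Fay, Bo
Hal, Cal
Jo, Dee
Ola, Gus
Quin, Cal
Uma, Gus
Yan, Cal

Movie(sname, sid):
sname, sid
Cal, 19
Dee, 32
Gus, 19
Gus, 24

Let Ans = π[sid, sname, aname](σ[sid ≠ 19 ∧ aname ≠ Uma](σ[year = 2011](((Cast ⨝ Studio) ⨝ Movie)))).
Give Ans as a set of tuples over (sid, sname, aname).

{(24, Gus, Ola)}

Joining Cast and Studio on sname yields {(1984, Dee, Jo), (1992, Cal, Hal), (1992, Cal, Quin), (1992, Cal, Yan), (2011, Gus, Ola), (2011, Gus, Uma), (2016, Gus, Ola), (2016, Gus, Uma), (2024, Gus, Ola), (2024, Gus, Uma)}.
Joining (Cast ⨝ Studio) and Movie on sname yields {(1984, Dee, Jo, 32), (1992, Cal, Hal, 19), (1992, Cal, Quin, 19), (1992, Cal, Yan, 19), (2011, Gus, Ola, 19), (2011, Gus, Ola, 24), (2011, Gus, Uma, 19), (2011, Gus, Uma, 24), (2016, Gus, Ola, 19), (2016, Gus, Ola, 24), (2016, Gus, Uma, 19), (2016, Gus, Uma, 24), (2024, Gus, Ola, 19), (2024, Gus, Ola, 24), (2024, Gus, Uma, 19), (2024, Gus, Uma, 24)}.
Filtering on year = 2011 leaves {(2011, Gus, Ola, 19), (2011, Gus, Ola, 24), (2011, Gus, Uma, 19), (2011, Gus, Uma, 24)}.
Filtering on sid ≠ 19 ∧ aname ≠ Uma leaves {(2011, Gus, Ola, 24)}.
Keep only column(s) sid, sname, aname: {(24, Gus, Ola)}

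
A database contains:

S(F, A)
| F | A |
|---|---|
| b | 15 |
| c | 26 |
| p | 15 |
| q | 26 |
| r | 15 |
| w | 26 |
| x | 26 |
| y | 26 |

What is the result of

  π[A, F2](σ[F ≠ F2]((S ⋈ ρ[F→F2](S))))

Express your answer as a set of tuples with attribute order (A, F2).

{(15, b), (15, p), (15, r), (26, c), (26, q), (26, w), (26, x), (26, y)}

ρ[F→F2]: schema becomes (F2, A); tuples unchanged.
S ⋈ ρ[F→F2](S) (natural join on A): {(b, 15, b), (b, 15, p), (b, 15, r), (c, 26, c), (c, 26, q), (c, 26, w), (c, 26, x), (c, 26, y), (p, 15, b), (p, 15, p), (p, 15, r), (q, 26, c), (q, 26, q), (q, 26, w), (q, 26, x), (q, 26, y), (r, 15, b), (r, 15, p), (r, 15, r), (w, 26, c), (w, 26, q), (w, 26, w), (w, 26, x), (w, 26, y), (x, 26, c), (x, 26, q), (x, 26, w), (x, 26, x), (x, 26, y), (y, 26, c), (y, 26, q), (y, 26, w), (y, 26, x), (y, 26, y)}
Filtering on F ≠ F2 leaves {(b, 15, p), (b, 15, r), (c, 26, q), (c, 26, w), (c, 26, x), (c, 26, y), (p, 15, b), (p, 15, r), (q, 26, c), (q, 26, w), (q, 26, x), (q, 26, y), (r, 15, b), (r, 15, p), (w, 26, c), (w, 26, q), (w, 26, x), (w, 26, y), (x, 26, c), (x, 26, q), (x, 26, w), (x, 26, y), (y, 26, c), (y, 26, q), (y, 26, w), (y, 26, x)}.
Keep only column(s) A, F2 (18 duplicate(s) eliminated): {(15, b), (15, p), (15, r), (26, c), (26, q), (26, w), (26, x), (26, y)}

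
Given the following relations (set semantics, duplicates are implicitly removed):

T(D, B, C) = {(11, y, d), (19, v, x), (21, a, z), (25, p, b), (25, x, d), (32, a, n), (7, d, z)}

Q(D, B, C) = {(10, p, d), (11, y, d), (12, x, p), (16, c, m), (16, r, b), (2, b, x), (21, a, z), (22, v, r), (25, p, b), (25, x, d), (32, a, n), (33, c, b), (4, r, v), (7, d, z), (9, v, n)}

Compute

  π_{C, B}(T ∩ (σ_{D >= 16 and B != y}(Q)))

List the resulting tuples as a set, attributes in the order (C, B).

{(b, p), (d, x), (n, a), (z, a)}

Apply σ_{D >= 16 and B != y}; surviving tuples: {(16, c, m), (16, r, b), (21, a, z), (22, v, r), (25, p, b), (25, x, d), (32, a, n), (33, c, b)}
Taking the intersection: {(21, a, z), (25, p, b), (25, x, d), (32, a, n)}
Keep only column(s) C, B: {(b, p), (d, x), (n, a), (z, a)}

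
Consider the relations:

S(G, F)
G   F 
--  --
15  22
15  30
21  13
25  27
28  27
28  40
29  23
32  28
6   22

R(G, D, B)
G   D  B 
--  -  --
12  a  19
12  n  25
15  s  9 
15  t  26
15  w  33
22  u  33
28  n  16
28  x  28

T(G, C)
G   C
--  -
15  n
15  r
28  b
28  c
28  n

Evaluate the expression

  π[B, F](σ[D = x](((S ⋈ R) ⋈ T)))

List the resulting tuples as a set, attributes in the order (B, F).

S ⋈ R (natural join on G): {(15, 22, s, 9), (15, 22, t, 26), (15, 22, w, 33), (15, 30, s, 9), (15, 30, t, 26), (15, 30, w, 33), (28, 27, n, 16), (28, 27, x, 28), (28, 40, n, 16), (28, 40, x, 28)}
(S ⋈ R) ⋈ T (natural join on G): {(15, 22, s, 9, n), (15, 22, s, 9, r), (15, 22, t, 26, n), (15, 22, t, 26, r), (15, 22, w, 33, n), (15, 22, w, 33, r), (15, 30, s, 9, n), (15, 30, s, 9, r), (15, 30, t, 26, n), (15, 30, t, 26, r), (15, 30, w, 33, n), (15, 30, w, 33, r), (28, 27, n, 16, b), (28, 27, n, 16, c), (28, 27, n, 16, n), (28, 27, x, 28, b), (28, 27, x, 28, c), (28, 27, x, 28, n), (28, 40, n, 16, b), (28, 40, n, 16, c), (28, 40, n, 16, n), (28, 40, x, 28, b), (28, 40, x, 28, c), (28, 40, x, 28, n)}
Filtering on D = x leaves {(28, 27, x, 28, b), (28, 27, x, 28, c), (28, 27, x, 28, n), (28, 40, x, 28, b), (28, 40, x, 28, c), (28, 40, x, 28, n)}.
π[B, F]: project onto (B, F) (4 duplicate(s) eliminated) → {(28, 27), (28, 40)}

{(28, 27), (28, 40)}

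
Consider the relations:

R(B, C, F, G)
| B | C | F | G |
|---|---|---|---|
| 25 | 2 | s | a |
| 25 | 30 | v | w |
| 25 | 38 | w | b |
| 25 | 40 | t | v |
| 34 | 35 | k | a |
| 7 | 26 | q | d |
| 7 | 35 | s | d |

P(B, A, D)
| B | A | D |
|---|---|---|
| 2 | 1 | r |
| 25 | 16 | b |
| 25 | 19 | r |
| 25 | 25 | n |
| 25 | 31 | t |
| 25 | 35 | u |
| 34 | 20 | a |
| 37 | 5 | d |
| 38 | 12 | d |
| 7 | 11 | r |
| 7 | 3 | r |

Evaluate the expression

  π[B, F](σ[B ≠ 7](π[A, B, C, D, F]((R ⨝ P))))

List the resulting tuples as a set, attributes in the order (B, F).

{(25, s), (25, t), (25, v), (25, w), (34, k)}

Natural join on B: {(25, 2, s, a, 16, b), (25, 2, s, a, 19, r), (25, 2, s, a, 25, n), (25, 2, s, a, 31, t), (25, 2, s, a, 35, u), (25, 30, v, w, 16, b), (25, 30, v, w, 19, r), (25, 30, v, w, 25, n), (25, 30, v, w, 31, t), (25, 30, v, w, 35, u), (25, 38, w, b, 16, b), (25, 38, w, b, 19, r), (25, 38, w, b, 25, n), (25, 38, w, b, 31, t), (25, 38, w, b, 35, u), (25, 40, t, v, 16, b), (25, 40, t, v, 19, r), (25, 40, t, v, 25, n), (25, 40, t, v, 31, t), (25, 40, t, v, 35, u), (34, 35, k, a, 20, a), (7, 26, q, d, 11, r), (7, 26, q, d, 3, r), (7, 35, s, d, 11, r), (7, 35, s, d, 3, r)}
π_{A, B, C, D, F} gives {(11, 7, 26, r, q), (11, 7, 35, r, s), (16, 25, 2, b, s), (16, 25, 30, b, v), (16, 25, 38, b, w), (16, 25, 40, b, t), (19, 25, 2, r, s), (19, 25, 30, r, v), (19, 25, 38, r, w), (19, 25, 40, r, t), (20, 34, 35, a, k), (25, 25, 2, n, s), (25, 25, 30, n, v), (25, 25, 38, n, w), (25, 25, 40, n, t), (3, 7, 26, r, q), (3, 7, 35, r, s), (31, 25, 2, t, s), (31, 25, 30, t, v), (31, 25, 38, t, w), (31, 25, 40, t, t), (35, 25, 2, u, s), (35, 25, 30, u, v), (35, 25, 38, u, w), (35, 25, 40, u, t)}.
σ[B ≠ 7]: keep tuples satisfying B ≠ 7 → {(16, 25, 2, b, s), (16, 25, 30, b, v), (16, 25, 38, b, w), (16, 25, 40, b, t), (19, 25, 2, r, s), (19, 25, 30, r, v), (19, 25, 38, r, w), (19, 25, 40, r, t), (20, 34, 35, a, k), (25, 25, 2, n, s), (25, 25, 30, n, v), (25, 25, 38, n, w), (25, 25, 40, n, t), (31, 25, 2, t, s), (31, 25, 30, t, v), (31, 25, 38, t, w), (31, 25, 40, t, t), (35, 25, 2, u, s), (35, 25, 30, u, v), (35, 25, 38, u, w), (35, 25, 40, u, t)}
π_{B, F} gives {(25, s), (25, t), (25, v), (25, w), (34, k)} (16 duplicate(s) eliminated).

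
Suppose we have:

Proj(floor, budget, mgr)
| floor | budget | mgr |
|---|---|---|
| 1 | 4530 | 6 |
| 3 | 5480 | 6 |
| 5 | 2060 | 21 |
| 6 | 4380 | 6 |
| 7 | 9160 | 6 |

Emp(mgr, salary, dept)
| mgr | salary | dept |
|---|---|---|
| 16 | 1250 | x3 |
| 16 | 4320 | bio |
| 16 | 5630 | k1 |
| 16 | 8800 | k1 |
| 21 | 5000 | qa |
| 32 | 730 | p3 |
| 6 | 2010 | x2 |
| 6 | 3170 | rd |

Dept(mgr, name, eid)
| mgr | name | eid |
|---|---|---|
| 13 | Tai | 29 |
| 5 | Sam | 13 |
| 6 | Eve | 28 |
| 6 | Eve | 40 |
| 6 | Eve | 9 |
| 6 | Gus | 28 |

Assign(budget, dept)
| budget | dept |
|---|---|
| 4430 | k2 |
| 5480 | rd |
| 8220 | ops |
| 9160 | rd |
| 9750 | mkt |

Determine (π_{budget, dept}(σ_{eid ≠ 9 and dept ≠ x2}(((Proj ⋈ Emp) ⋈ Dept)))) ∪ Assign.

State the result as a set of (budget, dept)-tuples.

Natural join on mgr: {(1, 4530, 6, 2010, x2), (1, 4530, 6, 3170, rd), (3, 5480, 6, 2010, x2), (3, 5480, 6, 3170, rd), (5, 2060, 21, 5000, qa), (6, 4380, 6, 2010, x2), (6, 4380, 6, 3170, rd), (7, 9160, 6, 2010, x2), (7, 9160, 6, 3170, rd)}
Natural join on mgr: {(1, 4530, 6, 2010, x2, Eve, 28), (1, 4530, 6, 2010, x2, Eve, 40), (1, 4530, 6, 2010, x2, Eve, 9), (1, 4530, 6, 2010, x2, Gus, 28), (1, 4530, 6, 3170, rd, Eve, 28), (1, 4530, 6, 3170, rd, Eve, 40), (1, 4530, 6, 3170, rd, Eve, 9), (1, 4530, 6, 3170, rd, Gus, 28), (3, 5480, 6, 2010, x2, Eve, 28), (3, 5480, 6, 2010, x2, Eve, 40), (3, 5480, 6, 2010, x2, Eve, 9), (3, 5480, 6, 2010, x2, Gus, 28), (3, 5480, 6, 3170, rd, Eve, 28), (3, 5480, 6, 3170, rd, Eve, 40), (3, 5480, 6, 3170, rd, Eve, 9), (3, 5480, 6, 3170, rd, Gus, 28), (6, 4380, 6, 2010, x2, Eve, 28), (6, 4380, 6, 2010, x2, Eve, 40), (6, 4380, 6, 2010, x2, Eve, 9), (6, 4380, 6, 2010, x2, Gus, 28), (6, 4380, 6, 3170, rd, Eve, 28), (6, 4380, 6, 3170, rd, Eve, 40), (6, 4380, 6, 3170, rd, Eve, 9), (6, 4380, 6, 3170, rd, Gus, 28), (7, 9160, 6, 2010, x2, Eve, 28), (7, 9160, 6, 2010, x2, Eve, 40), (7, 9160, 6, 2010, x2, Eve, 9), (7, 9160, 6, 2010, x2, Gus, 28), (7, 9160, 6, 3170, rd, Eve, 28), (7, 9160, 6, 3170, rd, Eve, 40), (7, 9160, 6, 3170, rd, Eve, 9), (7, 9160, 6, 3170, rd, Gus, 28)}
Selection eid ≠ 9 and dept ≠ x2: {(1, 4530, 6, 3170, rd, Eve, 28), (1, 4530, 6, 3170, rd, Eve, 40), (1, 4530, 6, 3170, rd, Gus, 28), (3, 5480, 6, 3170, rd, Eve, 28), (3, 5480, 6, 3170, rd, Eve, 40), (3, 5480, 6, 3170, rd, Gus, 28), (6, 4380, 6, 3170, rd, Eve, 28), (6, 4380, 6, 3170, rd, Eve, 40), (6, 4380, 6, 3170, rd, Gus, 28), (7, 9160, 6, 3170, rd, Eve, 28), (7, 9160, 6, 3170, rd, Eve, 40), (7, 9160, 6, 3170, rd, Gus, 28)}
π_{budget, dept} gives {(4380, rd), (4530, rd), (5480, rd), (9160, rd)} (8 duplicate(s) eliminated).
Union: {(4380, rd), (4530, rd), (5480, rd), (9160, rd)} with {(4430, k2), (5480, rd), (8220, ops), (9160, rd), (9750, mkt)} → {(4380, rd), (4430, k2), (4530, rd), (5480, rd), (8220, ops), (9160, rd), (9750, mkt)}

{(4380, rd), (4430, k2), (4530, rd), (5480, rd), (8220, ops), (9160, rd), (9750, mkt)}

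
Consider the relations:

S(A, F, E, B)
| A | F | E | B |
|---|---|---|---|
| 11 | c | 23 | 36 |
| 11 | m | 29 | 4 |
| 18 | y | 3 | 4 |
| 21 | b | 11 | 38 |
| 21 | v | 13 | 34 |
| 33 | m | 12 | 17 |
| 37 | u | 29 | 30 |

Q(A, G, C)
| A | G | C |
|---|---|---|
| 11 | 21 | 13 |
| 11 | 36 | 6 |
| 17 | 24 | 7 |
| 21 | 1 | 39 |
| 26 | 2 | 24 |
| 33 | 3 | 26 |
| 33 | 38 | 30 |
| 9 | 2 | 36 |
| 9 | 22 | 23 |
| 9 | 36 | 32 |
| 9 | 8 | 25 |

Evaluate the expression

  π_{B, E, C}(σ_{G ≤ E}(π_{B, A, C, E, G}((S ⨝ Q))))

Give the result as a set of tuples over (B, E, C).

{(17, 12, 26), (34, 13, 39), (36, 23, 13), (38, 11, 39), (4, 29, 13)}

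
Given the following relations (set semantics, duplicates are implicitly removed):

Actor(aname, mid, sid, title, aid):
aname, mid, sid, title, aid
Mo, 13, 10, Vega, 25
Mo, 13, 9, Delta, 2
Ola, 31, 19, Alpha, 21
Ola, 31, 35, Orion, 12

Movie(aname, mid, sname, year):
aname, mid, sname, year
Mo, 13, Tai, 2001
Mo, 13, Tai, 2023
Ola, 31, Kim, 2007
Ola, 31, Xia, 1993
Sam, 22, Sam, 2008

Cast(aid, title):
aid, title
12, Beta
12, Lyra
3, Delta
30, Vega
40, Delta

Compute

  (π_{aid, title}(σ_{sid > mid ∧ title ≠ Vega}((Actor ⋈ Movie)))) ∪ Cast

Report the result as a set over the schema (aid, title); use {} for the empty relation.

Natural join on aname, mid: {(Mo, 13, 10, Vega, 25, Tai, 2001), (Mo, 13, 10, Vega, 25, Tai, 2023), (Mo, 13, 9, Delta, 2, Tai, 2001), (Mo, 13, 9, Delta, 2, Tai, 2023), (Ola, 31, 19, Alpha, 21, Kim, 2007), (Ola, 31, 19, Alpha, 21, Xia, 1993), (Ola, 31, 35, Orion, 12, Kim, 2007), (Ola, 31, 35, Orion, 12, Xia, 1993)}
σ[sid > mid ∧ title ≠ Vega]: keep tuples satisfying sid > mid ∧ title ≠ Vega → {(Ola, 31, 35, Orion, 12, Kim, 2007), (Ola, 31, 35, Orion, 12, Xia, 1993)}
π_{aid, title} gives {(12, Orion)} (1 duplicate(s) eliminated).
Set union of the two operands is {(12, Beta), (12, Lyra), (12, Orion), (3, Delta), (30, Vega), (40, Delta)}.

{(12, Beta), (12, Lyra), (12, Orion), (3, Delta), (30, Vega), (40, Delta)}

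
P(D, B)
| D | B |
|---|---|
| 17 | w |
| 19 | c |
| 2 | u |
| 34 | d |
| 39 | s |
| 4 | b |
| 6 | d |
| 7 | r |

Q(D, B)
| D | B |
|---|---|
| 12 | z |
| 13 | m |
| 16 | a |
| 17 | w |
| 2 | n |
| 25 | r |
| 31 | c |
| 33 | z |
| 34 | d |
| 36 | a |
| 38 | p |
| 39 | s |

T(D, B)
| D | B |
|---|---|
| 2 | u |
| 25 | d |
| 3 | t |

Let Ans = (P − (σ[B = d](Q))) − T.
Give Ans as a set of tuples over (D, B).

{(17, w), (19, c), (39, s), (4, b), (6, d), (7, r)}

Selection B = d: {(34, d)}
Difference: {(17, w), (19, c), (2, u), (34, d), (39, s), (4, b), (6, d), (7, r)} with {(34, d)} → {(17, w), (19, c), (2, u), (39, s), (4, b), (6, d), (7, r)}
Difference: {(17, w), (19, c), (2, u), (39, s), (4, b), (6, d), (7, r)} with {(2, u), (25, d), (3, t)} → {(17, w), (19, c), (39, s), (4, b), (6, d), (7, r)}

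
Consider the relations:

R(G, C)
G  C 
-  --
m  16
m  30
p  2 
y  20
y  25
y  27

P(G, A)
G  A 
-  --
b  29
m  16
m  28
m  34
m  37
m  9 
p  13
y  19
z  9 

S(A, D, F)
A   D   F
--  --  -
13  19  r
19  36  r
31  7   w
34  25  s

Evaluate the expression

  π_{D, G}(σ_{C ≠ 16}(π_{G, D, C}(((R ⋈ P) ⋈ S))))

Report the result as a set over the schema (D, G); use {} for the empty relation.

{(19, p), (25, m), (36, y)}

Natural join on G: {(m, 16, 16), (m, 16, 28), (m, 16, 34), (m, 16, 37), (m, 16, 9), (m, 30, 16), (m, 30, 28), (m, 30, 34), (m, 30, 37), (m, 30, 9), (p, 2, 13), (y, 20, 19), (y, 25, 19), (y, 27, 19)}
Natural join on A: {(m, 16, 34, 25, s), (m, 30, 34, 25, s), (p, 2, 13, 19, r), (y, 20, 19, 36, r), (y, 25, 19, 36, r), (y, 27, 19, 36, r)}
Keep only column(s) G, D, C: {(m, 25, 16), (m, 25, 30), (p, 19, 2), (y, 36, 20), (y, 36, 25), (y, 36, 27)}
σ[C ≠ 16]: keep tuples satisfying C ≠ 16 → {(m, 25, 30), (p, 19, 2), (y, 36, 20), (y, 36, 25), (y, 36, 27)}
Keep only column(s) D, G (2 duplicate(s) eliminated): {(19, p), (25, m), (36, y)}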